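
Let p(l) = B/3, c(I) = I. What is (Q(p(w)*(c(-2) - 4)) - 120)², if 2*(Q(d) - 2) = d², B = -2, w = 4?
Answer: 12100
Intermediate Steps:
p(l) = -⅔ (p(l) = -2/3 = -2*⅓ = -⅔)
Q(d) = 2 + d²/2
(Q(p(w)*(c(-2) - 4)) - 120)² = ((2 + (-2*(-2 - 4)/3)²/2) - 120)² = ((2 + (-⅔*(-6))²/2) - 120)² = ((2 + (½)*4²) - 120)² = ((2 + (½)*16) - 120)² = ((2 + 8) - 120)² = (10 - 120)² = (-110)² = 12100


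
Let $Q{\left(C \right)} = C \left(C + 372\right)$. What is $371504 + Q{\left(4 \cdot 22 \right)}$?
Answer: $411984$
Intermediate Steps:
$Q{\left(C \right)} = C \left(372 + C\right)$
$371504 + Q{\left(4 \cdot 22 \right)} = 371504 + 4 \cdot 22 \left(372 + 4 \cdot 22\right) = 371504 + 88 \left(372 + 88\right) = 371504 + 88 \cdot 460 = 371504 + 40480 = 411984$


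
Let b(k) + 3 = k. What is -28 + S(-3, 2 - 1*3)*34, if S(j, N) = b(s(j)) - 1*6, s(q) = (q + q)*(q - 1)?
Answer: 482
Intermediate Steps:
s(q) = 2*q*(-1 + q) (s(q) = (2*q)*(-1 + q) = 2*q*(-1 + q))
b(k) = -3 + k
S(j, N) = -9 + 2*j*(-1 + j) (S(j, N) = (-3 + 2*j*(-1 + j)) - 1*6 = (-3 + 2*j*(-1 + j)) - 6 = -9 + 2*j*(-1 + j))
-28 + S(-3, 2 - 1*3)*34 = -28 + (-9 + 2*(-3)*(-1 - 3))*34 = -28 + (-9 + 2*(-3)*(-4))*34 = -28 + (-9 + 24)*34 = -28 + 15*34 = -28 + 510 = 482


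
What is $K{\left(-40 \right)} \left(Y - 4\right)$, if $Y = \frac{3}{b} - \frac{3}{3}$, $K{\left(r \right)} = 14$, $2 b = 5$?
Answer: $- \frac{266}{5} \approx -53.2$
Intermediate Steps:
$b = \frac{5}{2}$ ($b = \frac{1}{2} \cdot 5 = \frac{5}{2} \approx 2.5$)
$Y = \frac{1}{5}$ ($Y = \frac{3}{\frac{5}{2}} - \frac{3}{3} = 3 \cdot \frac{2}{5} - 1 = \frac{6}{5} - 1 = \frac{1}{5} \approx 0.2$)
$K{\left(-40 \right)} \left(Y - 4\right) = 14 \left(\frac{1}{5} - 4\right) = 14 \left(- \frac{19}{5}\right) = - \frac{266}{5}$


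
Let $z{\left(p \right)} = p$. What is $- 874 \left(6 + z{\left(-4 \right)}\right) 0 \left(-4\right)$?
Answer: $0$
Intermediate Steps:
$- 874 \left(6 + z{\left(-4 \right)}\right) 0 \left(-4\right) = - 874 \left(6 - 4\right) 0 \left(-4\right) = - 874 \cdot 2 \cdot 0 = \left(-874\right) 0 = 0$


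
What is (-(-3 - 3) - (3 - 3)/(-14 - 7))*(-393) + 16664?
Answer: 14306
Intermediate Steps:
(-(-3 - 3) - (3 - 3)/(-14 - 7))*(-393) + 16664 = (-1*(-6) - 0/(-21))*(-393) + 16664 = (6 - 0*(-1)/21)*(-393) + 16664 = (6 - 1*0)*(-393) + 16664 = (6 + 0)*(-393) + 16664 = 6*(-393) + 16664 = -2358 + 16664 = 14306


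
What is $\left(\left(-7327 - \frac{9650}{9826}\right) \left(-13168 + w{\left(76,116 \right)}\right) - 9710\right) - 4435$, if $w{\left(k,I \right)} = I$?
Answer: $\frac{469833517167}{4913} \approx 9.5631 \cdot 10^{7}$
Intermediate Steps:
$\left(\left(-7327 - \frac{9650}{9826}\right) \left(-13168 + w{\left(76,116 \right)}\right) - 9710\right) - 4435 = \left(\left(-7327 - \frac{9650}{9826}\right) \left(-13168 + 116\right) - 9710\right) - 4435 = \left(\left(-7327 - \frac{4825}{4913}\right) \left(-13052\right) - 9710\right) - 4435 = \left(\left(- \frac{36002376}{4913}\right) \left(-13052\right) - 9710\right) - 4435 = \left(\frac{469903011552}{4913} - 9710\right) - 4435 = \frac{469855306322}{4913} - 4435 = \frac{469833517167}{4913}$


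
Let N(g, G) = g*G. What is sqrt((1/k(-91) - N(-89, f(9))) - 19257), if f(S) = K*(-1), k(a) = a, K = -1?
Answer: I*sqrt(158730299)/91 ≈ 138.45*I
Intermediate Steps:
f(S) = 1 (f(S) = -1*(-1) = 1)
N(g, G) = G*g
sqrt((1/k(-91) - N(-89, f(9))) - 19257) = sqrt((1/(-91) - (-89)) - 19257) = sqrt((-1/91 - 1*(-89)) - 19257) = sqrt((-1/91 + 89) - 19257) = sqrt(8098/91 - 19257) = sqrt(-1744289/91) = I*sqrt(158730299)/91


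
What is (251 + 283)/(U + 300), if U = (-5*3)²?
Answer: 178/175 ≈ 1.0171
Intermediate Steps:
U = 225 (U = (-15)² = 225)
(251 + 283)/(U + 300) = (251 + 283)/(225 + 300) = 534/525 = 534*(1/525) = 178/175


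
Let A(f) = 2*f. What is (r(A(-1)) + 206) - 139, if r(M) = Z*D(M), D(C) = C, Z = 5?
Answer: 57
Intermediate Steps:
r(M) = 5*M
(r(A(-1)) + 206) - 139 = (5*(2*(-1)) + 206) - 139 = (5*(-2) + 206) - 139 = (-10 + 206) - 139 = 196 - 139 = 57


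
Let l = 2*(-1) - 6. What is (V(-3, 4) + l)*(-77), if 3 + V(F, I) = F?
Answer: 1078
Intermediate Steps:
V(F, I) = -3 + F
l = -8 (l = -2 - 6 = -8)
(V(-3, 4) + l)*(-77) = ((-3 - 3) - 8)*(-77) = (-6 - 8)*(-77) = -14*(-77) = 1078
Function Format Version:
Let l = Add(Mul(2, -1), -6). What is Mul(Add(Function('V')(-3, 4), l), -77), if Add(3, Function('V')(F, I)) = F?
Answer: 1078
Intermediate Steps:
Function('V')(F, I) = Add(-3, F)
l = -8 (l = Add(-2, -6) = -8)
Mul(Add(Function('V')(-3, 4), l), -77) = Mul(Add(Add(-3, -3), -8), -77) = Mul(Add(-6, -8), -77) = Mul(-14, -77) = 1078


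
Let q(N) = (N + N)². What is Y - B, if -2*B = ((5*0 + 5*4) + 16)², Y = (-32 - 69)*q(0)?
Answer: 648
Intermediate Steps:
q(N) = 4*N² (q(N) = (2*N)² = 4*N²)
Y = 0 (Y = (-32 - 69)*(4*0²) = -404*0 = -101*0 = 0)
B = -648 (B = -((5*0 + 5*4) + 16)²/2 = -((0 + 20) + 16)²/2 = -(20 + 16)²/2 = -½*36² = -½*1296 = -648)
Y - B = 0 - 1*(-648) = 0 + 648 = 648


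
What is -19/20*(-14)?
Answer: 133/10 ≈ 13.300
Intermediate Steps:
-19/20*(-14) = 133/10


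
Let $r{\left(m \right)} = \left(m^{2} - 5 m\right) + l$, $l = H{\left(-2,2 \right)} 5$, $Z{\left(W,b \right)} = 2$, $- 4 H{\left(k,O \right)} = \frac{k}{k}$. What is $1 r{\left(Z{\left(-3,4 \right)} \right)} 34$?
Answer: $- \frac{493}{2} \approx -246.5$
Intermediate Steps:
$H{\left(k,O \right)} = - \frac{1}{4}$ ($H{\left(k,O \right)} = - \frac{k \frac{1}{k}}{4} = \left(- \frac{1}{4}\right) 1 = - \frac{1}{4}$)
$l = - \frac{5}{4}$ ($l = \left(- \frac{1}{4}\right) 5 = - \frac{5}{4} \approx -1.25$)
$r{\left(m \right)} = - \frac{5}{4} + m^{2} - 5 m$ ($r{\left(m \right)} = \left(m^{2} - 5 m\right) - \frac{5}{4} = - \frac{5}{4} + m^{2} - 5 m$)
$1 r{\left(Z{\left(-3,4 \right)} \right)} 34 = 1 \left(- \frac{5}{4} + 2^{2} - 10\right) 34 = 1 \left(- \frac{5}{4} + 4 - 10\right) 34 = 1 \left(- \frac{29}{4}\right) 34 = \left(- \frac{29}{4}\right) 34 = - \frac{493}{2}$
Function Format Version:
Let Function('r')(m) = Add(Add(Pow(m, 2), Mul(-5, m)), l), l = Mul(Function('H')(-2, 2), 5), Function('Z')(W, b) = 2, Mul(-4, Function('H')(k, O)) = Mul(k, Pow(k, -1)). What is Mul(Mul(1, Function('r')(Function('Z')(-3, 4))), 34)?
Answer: Rational(-493, 2) ≈ -246.50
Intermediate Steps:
Function('H')(k, O) = Rational(-1, 4) (Function('H')(k, O) = Mul(Rational(-1, 4), Mul(k, Pow(k, -1))) = Mul(Rational(-1, 4), 1) = Rational(-1, 4))
l = Rational(-5, 4) (l = Mul(Rational(-1, 4), 5) = Rational(-5, 4) ≈ -1.2500)
Function('r')(m) = Add(Rational(-5, 4), Pow(m, 2), Mul(-5, m)) (Function('r')(m) = Add(Add(Pow(m, 2), Mul(-5, m)), Rational(-5, 4)) = Add(Rational(-5, 4), Pow(m, 2), Mul(-5, m)))
Mul(Mul(1, Function('r')(Function('Z')(-3, 4))), 34) = Mul(Mul(1, Add(Rational(-5, 4), Pow(2, 2), Mul(-5, 2))), 34) = Mul(Mul(1, Add(Rational(-5, 4), 4, -10)), 34) = Mul(Mul(1, Rational(-29, 4)), 34) = Mul(Rational(-29, 4), 34) = Rational(-493, 2)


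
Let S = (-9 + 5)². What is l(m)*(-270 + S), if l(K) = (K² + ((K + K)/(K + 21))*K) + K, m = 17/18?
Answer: -31169483/63990 ≈ -487.10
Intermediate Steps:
S = 16 (S = (-4)² = 16)
m = 17/18 (m = 17*(1/18) = 17/18 ≈ 0.94444)
l(K) = K + K² + 2*K²/(21 + K) (l(K) = (K² + ((2*K)/(21 + K))*K) + K = (K² + (2*K/(21 + K))*K) + K = (K² + 2*K²/(21 + K)) + K = K + K² + 2*K²/(21 + K))
l(m)*(-270 + S) = (17*(21 + (17/18)² + 24*(17/18))/(18*(21 + 17/18)))*(-270 + 16) = (17*(21 + 289/324 + 68/3)/(18*(395/18)))*(-254) = ((17/18)*(18/395)*(14437/324))*(-254) = (245429/127980)*(-254) = -31169483/63990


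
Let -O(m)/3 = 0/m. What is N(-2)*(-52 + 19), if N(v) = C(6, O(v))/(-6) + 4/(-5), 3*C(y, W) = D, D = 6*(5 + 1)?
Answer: 462/5 ≈ 92.400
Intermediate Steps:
D = 36 (D = 6*6 = 36)
O(m) = 0 (O(m) = -0/m = -3*0 = 0)
C(y, W) = 12 (C(y, W) = (⅓)*36 = 12)
N(v) = -14/5 (N(v) = 12/(-6) + 4/(-5) = 12*(-⅙) + 4*(-⅕) = -2 - ⅘ = -14/5)
N(-2)*(-52 + 19) = -14*(-52 + 19)/5 = -14/5*(-33) = 462/5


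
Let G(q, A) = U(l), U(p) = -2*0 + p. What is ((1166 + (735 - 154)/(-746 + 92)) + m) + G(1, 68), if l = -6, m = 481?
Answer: 1072633/654 ≈ 1640.1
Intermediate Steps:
U(p) = p (U(p) = 0 + p = p)
G(q, A) = -6
((1166 + (735 - 154)/(-746 + 92)) + m) + G(1, 68) = ((1166 + (735 - 154)/(-746 + 92)) + 481) - 6 = ((1166 + 581/(-654)) + 481) - 6 = ((1166 + 581*(-1/654)) + 481) - 6 = ((1166 - 581/654) + 481) - 6 = (761983/654 + 481) - 6 = 1076557/654 - 6 = 1072633/654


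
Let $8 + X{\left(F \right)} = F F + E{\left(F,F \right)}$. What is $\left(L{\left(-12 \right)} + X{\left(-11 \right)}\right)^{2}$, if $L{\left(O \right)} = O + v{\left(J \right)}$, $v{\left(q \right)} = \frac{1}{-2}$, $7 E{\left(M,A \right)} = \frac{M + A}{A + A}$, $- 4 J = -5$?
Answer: $\frac{1985281}{196} \approx 10129.0$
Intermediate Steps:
$J = \frac{5}{4}$ ($J = \left(- \frac{1}{4}\right) \left(-5\right) = \frac{5}{4} \approx 1.25$)
$E{\left(M,A \right)} = \frac{A + M}{14 A}$ ($E{\left(M,A \right)} = \frac{\left(M + A\right) \frac{1}{A + A}}{7} = \frac{\left(A + M\right) \frac{1}{2 A}}{7} = \frac{\frac{1}{2} \frac{1}{A} \left(A + M\right)}{7} = \frac{A + M}{14 A}$)
$v{\left(q \right)} = - \frac{1}{2}$
$X{\left(F \right)} = - \frac{55}{7} + F^{2}$ ($X{\left(F \right)} = -8 + \left(F F + \frac{F + F}{14 F}\right) = -8 + \left(F^{2} + \frac{2 F}{14 F}\right) = -8 + \left(F^{2} + \frac{1}{7}\right) = -8 + \left(\frac{1}{7} + F^{2}\right) = - \frac{55}{7} + F^{2}$)
$L{\left(O \right)} = - \frac{1}{2} + O$ ($L{\left(O \right)} = O - \frac{1}{2} = - \frac{1}{2} + O$)
$\left(L{\left(-12 \right)} + X{\left(-11 \right)}\right)^{2} = \left(\left(- \frac{1}{2} - 12\right) - \left(\frac{55}{7} - \left(-11\right)^{2}\right)\right)^{2} = \left(- \frac{25}{2} + \left(- \frac{55}{7} + 121\right)\right)^{2} = \left(- \frac{25}{2} + \frac{792}{7}\right)^{2} = \left(\frac{1409}{14}\right)^{2} = \frac{1985281}{196}$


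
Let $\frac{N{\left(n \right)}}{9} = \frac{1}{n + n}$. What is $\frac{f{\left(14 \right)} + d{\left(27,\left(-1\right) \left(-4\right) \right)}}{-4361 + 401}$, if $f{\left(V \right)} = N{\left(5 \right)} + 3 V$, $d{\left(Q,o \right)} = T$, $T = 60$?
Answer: $- \frac{343}{13200} \approx -0.025985$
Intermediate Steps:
$d{\left(Q,o \right)} = 60$
$N{\left(n \right)} = \frac{9}{2 n}$ ($N{\left(n \right)} = \frac{9}{n + n} = \frac{9}{2 n}$)
$f{\left(V \right)} = \frac{9}{10} + 3 V$ ($f{\left(V \right)} = \frac{9}{2 \cdot 5} + 3 V = \frac{9}{2} \cdot \frac{1}{5} + 3 V = \frac{9}{10} + 3 V$)
$\frac{f{\left(14 \right)} + d{\left(27,\left(-1\right) \left(-4\right) \right)}}{-4361 + 401} = \frac{\left(\frac{9}{10} + 3 \cdot 14\right) + 60}{-4361 + 401} = \frac{\left(\frac{9}{10} + 42\right) + 60}{-3960} = \left(\frac{429}{10} + 60\right) \left(- \frac{1}{3960}\right) = \frac{1029}{10} \left(- \frac{1}{3960}\right) = - \frac{343}{13200}$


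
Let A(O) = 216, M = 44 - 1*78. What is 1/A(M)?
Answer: 1/216 ≈ 0.0046296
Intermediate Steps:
M = -34 (M = 44 - 78 = -34)
1/A(M) = 1/216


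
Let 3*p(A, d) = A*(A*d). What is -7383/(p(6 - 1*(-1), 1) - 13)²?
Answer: -66447/100 ≈ -664.47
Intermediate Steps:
p(A, d) = d*A²/3 (p(A, d) = (A*(A*d))/3 = (d*A²)/3 = d*A²/3)
-7383/(p(6 - 1*(-1), 1) - 13)² = -7383/((⅓)*1*(6 - 1*(-1))² - 13)² = -7383/((⅓)*1*(6 + 1)² - 13)² = -7383/((⅓)*1*7² - 13)² = -7383/((⅓)*1*49 - 13)² = -7383/(49/3 - 13)² = -7383/((10/3)²) = -7383/100/9 = -7383*9/100 = -66447/100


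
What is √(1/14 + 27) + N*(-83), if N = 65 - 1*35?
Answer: -2490 + √5306/14 ≈ -2484.8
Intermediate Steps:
N = 30 (N = 65 - 35 = 30)
√(1/14 + 27) + N*(-83) = √(1/14 + 27) + 30*(-83) = √(1/14 + 27) - 2490 = √(379/14) - 2490 = √5306/14 - 2490 = -2490 + √5306/14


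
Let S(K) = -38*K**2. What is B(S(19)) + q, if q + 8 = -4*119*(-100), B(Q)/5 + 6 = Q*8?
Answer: -501158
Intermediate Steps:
B(Q) = -30 + 40*Q (B(Q) = -30 + 5*(Q*8) = -30 + 5*(8*Q) = -30 + 40*Q)
q = 47592 (q = -8 - 4*119*(-100) = -8 - 476*(-100) = -8 + 47600 = 47592)
B(S(19)) + q = (-30 + 40*(-38*19**2)) + 47592 = (-30 + 40*(-38*361)) + 47592 = (-30 + 40*(-13718)) + 47592 = (-30 - 548720) + 47592 = -548750 + 47592 = -501158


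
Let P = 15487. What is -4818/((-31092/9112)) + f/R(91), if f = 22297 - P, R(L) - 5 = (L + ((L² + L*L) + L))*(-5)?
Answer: 20416733594/14460371 ≈ 1411.9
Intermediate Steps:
R(L) = 5 - 10*L - 10*L² (R(L) = 5 + (L + ((L² + L*L) + L))*(-5) = 5 + (L + ((L² + L²) + L))*(-5) = 5 + (L + (2*L² + L))*(-5) = 5 + (L + (L + 2*L²))*(-5) = 5 + (2*L + 2*L²)*(-5) = 5 + (-10*L - 10*L²) = 5 - 10*L - 10*L²)
f = 6810 (f = 22297 - 1*15487 = 22297 - 15487 = 6810)
-4818/((-31092/9112)) + f/R(91) = -4818/((-31092/9112)) + 6810/(5 - 10*91 - 10*91²) = -4818/((-31092*1/9112)) + 6810/(5 - 910 - 10*8281) = -4818/(-7773/2278) + 6810/(5 - 910 - 82810) = -4818*(-2278/7773) + 6810/(-83715) = 3658468/2591 + 6810*(-1/83715) = 3658468/2591 - 454/5581 = 20416733594/14460371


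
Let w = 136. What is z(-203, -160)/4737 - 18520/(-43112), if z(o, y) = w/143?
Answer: 1568893069/3650460099 ≈ 0.42978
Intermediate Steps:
z(o, y) = 136/143
z(-203, -160)/4737 - 18520/(-43112) = (136/143)/4737 - 18520/(-43112) = (136/143)*(1/4737) - 18520*(-1/43112) = 136/677391 + 2315/5389 = 1568893069/3650460099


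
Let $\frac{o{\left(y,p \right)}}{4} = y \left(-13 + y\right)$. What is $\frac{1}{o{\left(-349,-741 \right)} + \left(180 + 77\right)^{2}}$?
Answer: $\frac{1}{571401} \approx 1.7501 \cdot 10^{-6}$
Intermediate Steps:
$o{\left(y,p \right)} = 4 y \left(-13 + y\right)$
$\frac{1}{o{\left(-349,-741 \right)} + \left(180 + 77\right)^{2}} = \frac{1}{4 \left(-349\right) \left(-13 - 349\right) + \left(180 + 77\right)^{2}} = \frac{1}{4 \left(-349\right) \left(-362\right) + 257^{2}} = \frac{1}{505352 + 66049} = \frac{1}{571401}$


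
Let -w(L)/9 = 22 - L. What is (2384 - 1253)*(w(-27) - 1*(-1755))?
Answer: 1486134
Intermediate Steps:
w(L) = -198 + 9*L (w(L) = -9*(22 - L) = -198 + 9*L)
(2384 - 1253)*(w(-27) - 1*(-1755)) = (2384 - 1253)*((-198 + 9*(-27)) - 1*(-1755)) = 1131*((-198 - 243) + 1755) = 1131*(-441 + 1755) = 1131*1314 = 1486134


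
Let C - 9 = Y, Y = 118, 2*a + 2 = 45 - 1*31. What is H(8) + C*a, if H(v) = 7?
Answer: 769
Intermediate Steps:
a = 6 (a = -1 + (45 - 1*31)/2 = -1 + (45 - 31)/2 = -1 + (½)*14 = -1 + 7 = 6)
C = 127 (C = 9 + 118 = 127)
H(8) + C*a = 7 + 127*6 = 7 + 762 = 769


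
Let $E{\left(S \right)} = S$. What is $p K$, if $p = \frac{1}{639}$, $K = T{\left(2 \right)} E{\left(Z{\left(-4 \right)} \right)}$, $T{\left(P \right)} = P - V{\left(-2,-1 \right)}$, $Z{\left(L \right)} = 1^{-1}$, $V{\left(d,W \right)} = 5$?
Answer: $- \frac{1}{213} \approx -0.0046948$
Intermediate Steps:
$Z{\left(L \right)} = 1$
$T{\left(P \right)} = -5 + P$ ($T{\left(P \right)} = P - 5 = -5 + P$)
$K = -3$ ($K = \left(-5 + 2\right) 1 = \left(-3\right) 1 = -3$)
$p = \frac{1}{639} \approx 0.0015649$
$p K = \frac{1}{639} \left(-3\right) = - \frac{1}{213}$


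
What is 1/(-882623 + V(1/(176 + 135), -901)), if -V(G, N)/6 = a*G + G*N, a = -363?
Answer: -311/274488169 ≈ -1.1330e-6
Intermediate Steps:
V(G, N) = 2178*G - 6*G*N (V(G, N) = -6*(-363*G + G*N) = 2178*G - 6*G*N)
1/(-882623 + V(1/(176 + 135), -901)) = 1/(-882623 + 6*(363 - 1*(-901))/(176 + 135)) = 1/(-882623 + 6*(363 + 901)/311) = 1/(-882623 + 6*(1/311)*1264) = 1/(-882623 + 7584/311) = 1/(-274488169/311) = -311/274488169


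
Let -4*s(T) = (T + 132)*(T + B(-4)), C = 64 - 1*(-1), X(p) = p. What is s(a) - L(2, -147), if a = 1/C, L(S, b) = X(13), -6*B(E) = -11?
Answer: -7505101/101400 ≈ -74.015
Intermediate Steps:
C = 65 (C = 64 + 1 = 65)
B(E) = 11/6 (B(E) = -1/6*(-11) = 11/6)
L(S, b) = 13
a = 1/65 ≈ 0.015385
s(T) = -(132 + T)*(11/6 + T)/4 (s(T) = -(T + 132)*(T + 11/6)/4 = -(132 + T)*(11/6 + T)/4)
s(a) - L(2, -147) = (-121/2 - 803/24*1/65 - (1/65)**2/4) - 1*13 = (-121/2 - 803/1560 - 1/4*1/4225) - 13 = (-121/2 - 803/1560 - 1/16900) - 13 = -6186901/101400 - 13 = -7505101/101400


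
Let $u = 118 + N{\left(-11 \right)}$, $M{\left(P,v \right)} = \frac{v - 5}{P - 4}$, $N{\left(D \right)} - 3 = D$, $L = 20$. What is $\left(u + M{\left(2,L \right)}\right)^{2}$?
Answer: $\frac{42025}{4} \approx 10506.0$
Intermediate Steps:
$N{\left(D \right)} = 3 + D$
$M{\left(P,v \right)} = \frac{-5 + v}{-4 + P}$
$u = 110$ ($u = 118 + \left(3 - 11\right) = 118 - 8 = 110$)
$\left(u + M{\left(2,L \right)}\right)^{2} = \left(110 + \frac{-5 + 20}{-4 + 2}\right)^{2} = \left(110 + \frac{1}{-2} \cdot 15\right)^{2} = \left(110 - \frac{15}{2}\right)^{2} = \left(\frac{205}{2}\right)^{2} = \frac{42025}{4}$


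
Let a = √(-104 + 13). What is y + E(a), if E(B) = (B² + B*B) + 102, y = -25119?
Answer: -25199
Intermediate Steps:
a = I*√91 (a = √(-91) = I*√91 ≈ 9.5394*I)
E(B) = 102 + 2*B² (E(B) = (B² + B²) + 102 = 2*B² + 102 = 102 + 2*B²)
y + E(a) = -25119 + (102 + 2*(I*√91)²) = -25119 + (102 + 2*(-91)) = -25119 + (102 - 182) = -25119 - 80 = -25199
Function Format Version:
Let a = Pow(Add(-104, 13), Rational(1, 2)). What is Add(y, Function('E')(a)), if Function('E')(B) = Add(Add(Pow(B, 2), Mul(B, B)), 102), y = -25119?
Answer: -25199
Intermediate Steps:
a = Mul(I, Pow(91, Rational(1, 2))) (a = Pow(-91, Rational(1, 2)) = Mul(I, Pow(91, Rational(1, 2))) ≈ Mul(9.5394, I))
Function('E')(B) = Add(102, Mul(2, Pow(B, 2))) (Function('E')(B) = Add(Add(Pow(B, 2), Pow(B, 2)), 102) = Add(Mul(2, Pow(B, 2)), 102) = Add(102, Mul(2, Pow(B, 2))))
Add(y, Function('E')(a)) = Add(-25119, Add(102, Mul(2, Pow(Mul(I, Pow(91, Rational(1, 2))), 2)))) = Add(-25119, Add(102, Mul(2, -91))) = Add(-25119, Add(102, -182)) = Add(-25119, -80) = -25199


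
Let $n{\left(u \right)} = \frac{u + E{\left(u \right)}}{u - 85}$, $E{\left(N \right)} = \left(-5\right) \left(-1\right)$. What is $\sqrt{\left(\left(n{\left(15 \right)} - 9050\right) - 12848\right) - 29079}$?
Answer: $\frac{3 i \sqrt{277543}}{7} \approx 225.78 i$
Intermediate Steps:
$E{\left(N \right)} = 5$
$n{\left(u \right)} = \frac{5 + u}{-85 + u}$ ($n{\left(u \right)} = \frac{u + 5}{u - 85} = \frac{5 + u}{-85 + u}$)
$\sqrt{\left(\left(n{\left(15 \right)} - 9050\right) - 12848\right) - 29079} = \sqrt{\left(\left(\frac{5 + 15}{-85 + 15} - 9050\right) - 12848\right) - 29079} = \sqrt{\left(\left(\frac{1}{-70} \cdot 20 - 9050\right) - 12848\right) - 29079} = \sqrt{\left(\left(\left(- \frac{1}{70}\right) 20 - 9050\right) - 12848\right) - 29079} = \sqrt{\left(\left(- \frac{2}{7} - 9050\right) - 12848\right) - 29079} = \sqrt{\left(- \frac{63352}{7} - 12848\right) - 29079} = \sqrt{- \frac{153288}{7} - 29079} = \sqrt{- \frac{356841}{7}} = \frac{3 i \sqrt{277543}}{7}$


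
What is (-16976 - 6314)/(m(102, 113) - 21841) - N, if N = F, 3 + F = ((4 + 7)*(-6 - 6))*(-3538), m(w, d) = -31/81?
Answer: -413107548243/884576 ≈ -4.6701e+5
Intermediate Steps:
m(w, d) = -31/81 (m(w, d) = -31*1/81 = -31/81)
F = 467013 (F = -3 + ((4 + 7)*(-6 - 6))*(-3538) = -3 + (11*(-12))*(-3538) = -3 - 132*(-3538) = -3 + 467016 = 467013)
N = 467013
(-16976 - 6314)/(m(102, 113) - 21841) - N = (-16976 - 6314)/(-31/81 - 21841) - 1*467013 = -23290/(-1769152/81) - 467013 = -23290*(-81/1769152) - 467013 = 943245/884576 - 467013 = -413107548243/884576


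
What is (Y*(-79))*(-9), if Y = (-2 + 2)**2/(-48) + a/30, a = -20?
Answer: -474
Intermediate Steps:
Y = -2/3 (Y = (-2 + 2)**2/(-48) - 20/30 = 0**2*(-1/48) - 20*1/30 = 0*(-1/48) - 2/3 = 0 - 2/3 = -2/3 ≈ -0.66667)
(Y*(-79))*(-9) = -2/3*(-79)*(-9) = (158/3)*(-9) = -474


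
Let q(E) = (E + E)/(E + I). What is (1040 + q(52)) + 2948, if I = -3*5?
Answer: 147660/37 ≈ 3990.8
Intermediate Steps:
I = -15
q(E) = 2*E/(-15 + E) (q(E) = (E + E)/(E - 15) = (2*E)/(-15 + E) = 2*E/(-15 + E))
(1040 + q(52)) + 2948 = (1040 + 2*52/(-15 + 52)) + 2948 = (1040 + 2*52/37) + 2948 = (1040 + 2*52*(1/37)) + 2948 = (1040 + 104/37) + 2948 = 38584/37 + 2948 = 147660/37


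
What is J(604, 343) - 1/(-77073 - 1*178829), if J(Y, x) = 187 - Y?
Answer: -106711133/255902 ≈ -417.00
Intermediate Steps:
J(604, 343) - 1/(-77073 - 1*178829) = (187 - 1*604) - 1/(-77073 - 1*178829) = (187 - 604) - 1/(-77073 - 178829) = -417 - 1/(-255902) = -417 - 1*(-1/255902) = -417 + 1/255902 = -106711133/255902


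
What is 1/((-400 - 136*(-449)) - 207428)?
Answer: -1/146764 ≈ -6.8137e-6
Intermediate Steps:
1/((-400 - 136*(-449)) - 207428) = 1/((-400 + 61064) - 207428) = 1/(60664 - 207428) = 1/(-146764) = -1/146764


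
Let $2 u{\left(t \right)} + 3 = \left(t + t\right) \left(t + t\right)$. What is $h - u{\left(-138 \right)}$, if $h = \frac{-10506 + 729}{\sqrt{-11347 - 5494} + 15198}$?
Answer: $- \frac{17595958917477}{461992090} + \frac{9777 i \sqrt{16841}}{230996045} \approx -38087.0 + 0.0054927 i$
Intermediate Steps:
$u{\left(t \right)} = - \frac{3}{2} + 2 t^{2}$ ($u{\left(t \right)} = - \frac{3}{2} + \frac{\left(t + t\right) \left(t + t\right)}{2} = - \frac{3}{2} + \frac{2 t 2 t}{2} = - \frac{3}{2} + \frac{4 t^{2}}{2} = - \frac{3}{2} + 2 t^{2}$)
$h = - \frac{9777}{15198 + i \sqrt{16841}}$ ($h = - \frac{9777}{\sqrt{-16841} + 15198} = - \frac{9777}{i \sqrt{16841} + 15198} = - \frac{9777}{15198 + i \sqrt{16841}} \approx -0.64326 + 0.0054927 i$)
$h - u{\left(-138 \right)} = \left(- \frac{148590846}{230996045} + \frac{9777 i \sqrt{16841}}{230996045}\right) - \left(- \frac{3}{2} + 2 \left(-138\right)^{2}\right) = \left(- \frac{148590846}{230996045} + \frac{9777 i \sqrt{16841}}{230996045}\right) - \left(- \frac{3}{2} + 2 \cdot 19044\right) = \left(- \frac{148590846}{230996045} + \frac{9777 i \sqrt{16841}}{230996045}\right) - \left(- \frac{3}{2} + 38088\right) = \left(- \frac{148590846}{230996045} + \frac{9777 i \sqrt{16841}}{230996045}\right) - \frac{76173}{2} = - \frac{17595958917477}{461992090} + \frac{9777 i \sqrt{16841}}{230996045}$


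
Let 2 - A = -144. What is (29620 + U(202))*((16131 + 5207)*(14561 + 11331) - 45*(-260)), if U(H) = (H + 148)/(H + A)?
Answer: 1423795313709890/87 ≈ 1.6365e+13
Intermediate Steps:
A = 146 (A = 2 - 1*(-144) = 2 + 144 = 146)
U(H) = (148 + H)/(146 + H) (U(H) = (H + 148)/(H + 146) = (148 + H)/(146 + H))
(29620 + U(202))*((16131 + 5207)*(14561 + 11331) - 45*(-260)) = (29620 + (148 + 202)/(146 + 202))*((16131 + 5207)*(14561 + 11331) - 45*(-260)) = (29620 + 350/348)*(21338*25892 + 11700) = (29620 + (1/348)*350)*(552483496 + 11700) = (29620 + 175/174)*552495196 = (5154055/174)*552495196 = 1423795313709890/87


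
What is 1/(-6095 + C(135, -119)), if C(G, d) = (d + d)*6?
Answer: -1/7523 ≈ -0.00013293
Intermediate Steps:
C(G, d) = 12*d (C(G, d) = (2*d)*6 = 12*d)
1/(-6095 + C(135, -119)) = 1/(-6095 + 12*(-119)) = 1/(-6095 - 1428) = 1/(-7523) = -1/7523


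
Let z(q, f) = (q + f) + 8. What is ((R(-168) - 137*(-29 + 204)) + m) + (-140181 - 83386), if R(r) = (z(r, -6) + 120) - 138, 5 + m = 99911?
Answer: -147820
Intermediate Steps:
m = 99906 (m = -5 + 99911 = 99906)
z(q, f) = 8 + f + q (z(q, f) = (f + q) + 8 = 8 + f + q)
R(r) = -16 + r (R(r) = ((8 - 6 + r) + 120) - 138 = ((2 + r) + 120) - 138 = (122 + r) - 138 = -16 + r)
((R(-168) - 137*(-29 + 204)) + m) + (-140181 - 83386) = (((-16 - 168) - 137*(-29 + 204)) + 99906) + (-140181 - 83386) = ((-184 - 137*175) + 99906) - 223567 = ((-184 - 23975) + 99906) - 223567 = (-24159 + 99906) - 223567 = 75747 - 223567 = -147820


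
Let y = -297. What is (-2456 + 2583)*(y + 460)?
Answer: 20701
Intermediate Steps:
(-2456 + 2583)*(y + 460) = (-2456 + 2583)*(-297 + 460) = 127*163 = 20701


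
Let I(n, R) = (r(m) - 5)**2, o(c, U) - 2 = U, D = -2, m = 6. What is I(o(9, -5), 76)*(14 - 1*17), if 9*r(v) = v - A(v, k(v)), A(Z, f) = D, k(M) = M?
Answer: -1369/27 ≈ -50.704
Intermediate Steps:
A(Z, f) = -2
o(c, U) = 2 + U
r(v) = 2/9 + v/9 (r(v) = (v - 1*(-2))/9 = (v + 2)/9 = (2 + v)/9 = 2/9 + v/9)
I(n, R) = 1369/81 (I(n, R) = ((2/9 + (1/9)*6) - 5)**2 = ((2/9 + 2/3) - 5)**2 = (8/9 - 5)**2 = (-37/9)**2 = 1369/81)
I(o(9, -5), 76)*(14 - 1*17) = 1369*(14 - 1*17)/81 = 1369*(14 - 17)/81 = (1369/81)*(-3) = -1369/27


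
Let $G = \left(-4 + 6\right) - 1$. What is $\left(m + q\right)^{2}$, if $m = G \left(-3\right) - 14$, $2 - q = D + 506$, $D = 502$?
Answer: $1046529$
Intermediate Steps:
$q = -1006$ ($q = 2 - \left(502 + 506\right) = 2 - 1008 = -1006$)
$G = 1$ ($G = 2 - 1 = 1$)
$m = -17$ ($m = 1 \left(-3\right) - 14 = -3 - 14 = -17$)
$\left(m + q\right)^{2} = \left(-17 - 1006\right)^{2} = \left(-1023\right)^{2} = 1046529$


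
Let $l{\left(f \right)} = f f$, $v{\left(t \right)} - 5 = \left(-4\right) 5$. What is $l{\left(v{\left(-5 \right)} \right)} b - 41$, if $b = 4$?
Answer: $859$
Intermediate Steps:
$v{\left(t \right)} = -15$ ($v{\left(t \right)} = 5 - 20 = -15$)
$l{\left(f \right)} = f^{2}$
$l{\left(v{\left(-5 \right)} \right)} b - 41 = \left(-15\right)^{2} \cdot 4 - 41 = 225 \cdot 4 - 41 = 900 - 41 = 859$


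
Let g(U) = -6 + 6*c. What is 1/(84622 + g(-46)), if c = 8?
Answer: 1/84664 ≈ 1.1811e-5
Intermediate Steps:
g(U) = 42 (g(U) = -6 + 6*8 = -6 + 48 = 42)
1/(84622 + g(-46)) = 1/(84622 + 42) = 1/84664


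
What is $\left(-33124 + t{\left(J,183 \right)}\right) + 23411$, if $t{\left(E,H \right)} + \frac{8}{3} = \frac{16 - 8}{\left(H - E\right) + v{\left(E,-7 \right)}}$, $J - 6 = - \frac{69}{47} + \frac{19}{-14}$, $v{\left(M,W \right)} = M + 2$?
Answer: $- \frac{5392171}{555} \approx -9715.6$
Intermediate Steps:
$v{\left(M,W \right)} = 2 + M$
$J = \frac{2089}{658}$ ($J = 6 + \left(- \frac{69}{47} + \frac{19}{-14}\right) = 6 + \left(\left(-69\right) \frac{1}{47} + 19 \left(- \frac{1}{14}\right)\right) = 6 - \frac{1859}{658} = \frac{2089}{658} \approx 3.1748$)
$t{\left(E,H \right)} = - \frac{8}{3} + \frac{8}{2 + H}$ ($t{\left(E,H \right)} = - \frac{8}{3} + \frac{16 - 8}{\left(H - E\right) + \left(2 + E\right)} = - \frac{8}{3} + \frac{8}{2 + H}$)
$\left(-33124 + t{\left(J,183 \right)}\right) + 23411 = \left(-33124 + \frac{8 \left(1 - 183\right)}{3 \left(2 + 183\right)}\right) + 23411 = \left(-33124 + \frac{8 \left(1 - 183\right)}{3 \cdot 185}\right) + 23411 = \left(-33124 + \frac{8}{3} \cdot \frac{1}{185} \left(-182\right)\right) + 23411 = \left(-33124 - \frac{1456}{555}\right) + 23411 = - \frac{18385276}{555} + 23411 = - \frac{5392171}{555}$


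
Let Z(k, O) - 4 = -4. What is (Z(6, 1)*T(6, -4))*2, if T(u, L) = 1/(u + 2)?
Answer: 0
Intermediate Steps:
Z(k, O) = 0 (Z(k, O) = 4 - 4 = 0)
T(u, L) = 1/(2 + u)
(Z(6, 1)*T(6, -4))*2 = (0/(2 + 6))*2 = (0/8)*2 = (0*(⅛))*2 = 0*2 = 0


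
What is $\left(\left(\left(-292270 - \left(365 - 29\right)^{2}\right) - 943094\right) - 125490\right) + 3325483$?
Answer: $1851733$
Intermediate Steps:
$\left(\left(\left(-292270 - \left(365 - 29\right)^{2}\right) - 943094\right) - 125490\right) + 3325483 = \left(\left(\left(-292270 - 336^{2}\right) - 943094\right) - 125490\right) + 3325483 = \left(\left(\left(-292270 - 112896\right) - 943094\right) - 125490\right) + 3325483 = \left(\left(-405166 - 943094\right) - 125490\right) + 3325483 = \left(-1348260 - 125490\right) + 3325483 = -1473750 + 3325483 = 1851733$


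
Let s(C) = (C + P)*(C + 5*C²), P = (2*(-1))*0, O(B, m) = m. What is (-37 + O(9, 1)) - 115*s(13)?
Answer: -1282746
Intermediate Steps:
P = 0 (P = -2*0 = 0)
s(C) = C*(C + 5*C²) (s(C) = (C + 0)*(C + 5*C²) = C*(C + 5*C²))
(-37 + O(9, 1)) - 115*s(13) = (-37 + 1) - 115*13²*(1 + 5*13) = -36 - 19435*(1 + 65) = -36 - 19435*66 = -36 - 115*11154 = -36 - 1282710 = -1282746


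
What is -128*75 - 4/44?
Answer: -105601/11 ≈ -9600.1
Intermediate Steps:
-128*75 - 4/44 = -9600 + (1/44)*(-4) = -9600 - 1/11 = -105601/11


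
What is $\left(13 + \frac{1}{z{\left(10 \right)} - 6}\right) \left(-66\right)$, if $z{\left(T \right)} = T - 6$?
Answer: $-825$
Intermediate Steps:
$z{\left(T \right)} = -6 + T$
$\left(13 + \frac{1}{z{\left(10 \right)} - 6}\right) \left(-66\right) = \left(13 + \frac{1}{\left(-6 + 10\right) - 6}\right) \left(-66\right) = \left(13 + \frac{1}{4 - 6}\right) \left(-66\right) = \left(13 + \frac{1}{-2}\right) \left(-66\right) = \left(13 - \frac{1}{2}\right) \left(-66\right) = \frac{25}{2} \left(-66\right) = -825$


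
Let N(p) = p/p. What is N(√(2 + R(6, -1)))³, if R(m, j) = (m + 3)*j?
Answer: 1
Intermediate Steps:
R(m, j) = j*(3 + m) (R(m, j) = (3 + m)*j = j*(3 + m))
N(p) = 1
N(√(2 + R(6, -1)))³ = 1³ = 1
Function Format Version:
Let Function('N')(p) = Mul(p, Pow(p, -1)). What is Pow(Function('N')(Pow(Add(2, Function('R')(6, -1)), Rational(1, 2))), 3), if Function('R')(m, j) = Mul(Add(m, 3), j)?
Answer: 1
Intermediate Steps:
Function('R')(m, j) = Mul(j, Add(3, m)) (Function('R')(m, j) = Mul(Add(3, m), j) = Mul(j, Add(3, m)))
Function('N')(p) = 1
Pow(Function('N')(Pow(Add(2, Function('R')(6, -1)), Rational(1, 2))), 3) = Pow(1, 3) = 1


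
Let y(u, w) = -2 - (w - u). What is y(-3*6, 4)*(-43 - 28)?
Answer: 1704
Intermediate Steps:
y(u, w) = -2 + u - w (y(u, w) = -2 + (u - w) = -2 + u - w)
y(-3*6, 4)*(-43 - 28) = (-2 - 3*6 - 1*4)*(-43 - 28) = (-2 - 18 - 4)*(-71) = -24*(-71) = 1704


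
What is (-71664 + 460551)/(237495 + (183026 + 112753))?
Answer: 129629/177758 ≈ 0.72924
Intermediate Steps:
(-71664 + 460551)/(237495 + (183026 + 112753)) = 388887/(237495 + 295779) = 388887/533274 = 388887*(1/533274) = 129629/177758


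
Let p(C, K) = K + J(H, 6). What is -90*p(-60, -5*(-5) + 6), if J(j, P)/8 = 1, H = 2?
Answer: -3510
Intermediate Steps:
J(j, P) = 8 (J(j, P) = 8*1 = 8)
p(C, K) = 8 + K (p(C, K) = K + 8 = 8 + K)
-90*p(-60, -5*(-5) + 6) = -90*(8 + (-5*(-5) + 6)) = -90*(8 + (25 + 6)) = -90*(8 + 31) = -90*39 = -3510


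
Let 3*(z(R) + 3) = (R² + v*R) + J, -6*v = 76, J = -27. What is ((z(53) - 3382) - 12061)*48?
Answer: -2122912/3 ≈ -7.0764e+5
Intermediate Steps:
v = -38/3 (v = -⅙*76 = -38/3 ≈ -12.667)
z(R) = -12 - 38*R/9 + R²/3 (z(R) = -3 + ((R² - 38*R/3) - 27)/3 = -3 + (-27 + R² - 38*R/3)/3 = -3 + (-9 - 38*R/9 + R²/3) = -12 - 38*R/9 + R²/3)
((z(53) - 3382) - 12061)*48 = (((-12 - 38/9*53 + (⅓)*53²) - 3382) - 12061)*48 = (((-12 - 2014/9 + (⅓)*2809) - 3382) - 12061)*48 = (((-12 - 2014/9 + 2809/3) - 3382) - 12061)*48 = ((6305/9 - 3382) - 12061)*48 = (-24133/9 - 12061)*48 = -132682/9*48 = -2122912/3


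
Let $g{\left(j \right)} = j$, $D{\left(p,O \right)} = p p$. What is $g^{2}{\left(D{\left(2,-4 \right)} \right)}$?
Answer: $16$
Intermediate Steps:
$D{\left(p,O \right)} = p^{2}$
$g^{2}{\left(D{\left(2,-4 \right)} \right)} = \left(2^{2}\right)^{2} = 4^{2} = 16$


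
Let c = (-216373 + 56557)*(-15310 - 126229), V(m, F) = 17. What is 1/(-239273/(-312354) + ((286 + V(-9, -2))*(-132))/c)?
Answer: 147198103307577/112758122119966 ≈ 1.3054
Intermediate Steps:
c = 22620196824 (c = -159816*(-141539) = 22620196824)
1/(-239273/(-312354) + ((286 + V(-9, -2))*(-132))/c) = 1/(-239273/(-312354) + ((286 + 17)*(-132))/22620196824) = 1/(-239273*(-1/312354) + (303*(-132))*(1/22620196824)) = 1/(239273/312354 - 39996*1/22620196824) = 1/(239273/312354 - 3333/1885016402) = 1/(112758122119966/147198103307577) = 147198103307577/112758122119966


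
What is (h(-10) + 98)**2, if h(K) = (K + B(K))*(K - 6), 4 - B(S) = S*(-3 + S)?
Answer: 5171076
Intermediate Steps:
B(S) = 4 - S*(-3 + S)
h(K) = (-6 + K)*(4 - K**2 + 4*K) (h(K) = (K + (4 - K**2 + 3*K))*(K - 6) = (4 - K**2 + 4*K)*(-6 + K) = (-6 + K)*(4 - K**2 + 4*K))
(h(-10) + 98)**2 = ((-24 - 1*(-10)**3 - 20*(-10) + 10*(-10)**2) + 98)**2 = ((-24 - 1*(-1000) + 200 + 10*100) + 98)**2 = ((-24 + 1000 + 200 + 1000) + 98)**2 = (2176 + 98)**2 = 2274**2 = 5171076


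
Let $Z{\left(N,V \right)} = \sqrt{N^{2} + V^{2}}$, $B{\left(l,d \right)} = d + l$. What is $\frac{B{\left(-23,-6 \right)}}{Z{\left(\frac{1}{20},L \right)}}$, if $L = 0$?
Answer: $-580$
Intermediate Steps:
$\frac{B{\left(-23,-6 \right)}}{Z{\left(\frac{1}{20},L \right)}} = \frac{-6 - 23}{\sqrt{\left(\frac{1}{20}\right)^{2} + 0^{2}}} = - \frac{29}{\sqrt{\left(\frac{1}{20}\right)^{2} + 0}} = - \frac{29}{\sqrt{\frac{1}{400} + 0}} = - \frac{29}{\sqrt{\frac{1}{400}}} = - 29 \frac{1}{\frac{1}{20}} = \left(-29\right) 20 = -580$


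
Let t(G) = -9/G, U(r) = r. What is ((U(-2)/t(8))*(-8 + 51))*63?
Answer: 4816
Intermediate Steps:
((U(-2)/t(8))*(-8 + 51))*63 = ((-2/((-9/8)))*(-8 + 51))*63 = (-2/((-9*⅛))*43)*63 = (-2/(-9/8)*43)*63 = (-2*(-8/9)*43)*63 = ((16/9)*43)*63 = (688/9)*63 = 4816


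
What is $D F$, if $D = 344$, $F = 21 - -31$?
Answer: $17888$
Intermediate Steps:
$F = 52$ ($F = 21 + 31 = 52$)
$D F = 344 \cdot 52 = 17888$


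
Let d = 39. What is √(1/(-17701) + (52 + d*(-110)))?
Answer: I*√1327873067139/17701 ≈ 65.1*I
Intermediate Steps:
√(1/(-17701) + (52 + d*(-110))) = √(1/(-17701) + (52 + 39*(-110))) = √(-1/17701 + (52 - 4290)) = √(-1/17701 - 4238) = √(-75016839/17701) = I*√1327873067139/17701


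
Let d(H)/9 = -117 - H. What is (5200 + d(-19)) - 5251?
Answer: -933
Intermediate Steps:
d(H) = -1053 - 9*H (d(H) = 9*(-117 - H) = -1053 - 9*H)
(5200 + d(-19)) - 5251 = (5200 + (-1053 - 9*(-19))) - 5251 = (5200 + (-1053 + 171)) - 5251 = (5200 - 882) - 5251 = 4318 - 5251 = -933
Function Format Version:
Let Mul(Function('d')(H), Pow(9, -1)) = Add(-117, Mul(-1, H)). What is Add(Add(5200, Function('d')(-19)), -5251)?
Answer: -933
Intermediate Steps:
Function('d')(H) = Add(-1053, Mul(-9, H)) (Function('d')(H) = Mul(9, Add(-117, Mul(-1, H))) = Add(-1053, Mul(-9, H)))
Add(Add(5200, Function('d')(-19)), -5251) = Add(Add(5200, Add(-1053, Mul(-9, -19))), -5251) = Add(Add(5200, Add(-1053, 171)), -5251) = Add(Add(5200, -882), -5251) = Add(4318, -5251) = -933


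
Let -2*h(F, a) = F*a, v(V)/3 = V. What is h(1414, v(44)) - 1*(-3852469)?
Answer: 3759145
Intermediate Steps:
v(V) = 3*V
h(F, a) = -F*a/2
h(1414, v(44)) - 1*(-3852469) = -½*1414*3*44 - 1*(-3852469) = -½*1414*132 + 3852469 = -93324 + 3852469 = 3759145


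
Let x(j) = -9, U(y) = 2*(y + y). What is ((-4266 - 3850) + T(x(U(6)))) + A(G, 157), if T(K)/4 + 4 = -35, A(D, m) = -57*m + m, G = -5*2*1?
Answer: -17064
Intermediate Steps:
U(y) = 4*y (U(y) = 2*(2*y) = 4*y)
G = -10 (G = -10*1 = -10)
A(D, m) = -56*m
T(K) = -156 (T(K) = -16 + 4*(-35) = -16 - 140 = -156)
((-4266 - 3850) + T(x(U(6)))) + A(G, 157) = ((-4266 - 3850) - 156) - 56*157 = (-8116 - 156) - 8792 = -8272 - 8792 = -17064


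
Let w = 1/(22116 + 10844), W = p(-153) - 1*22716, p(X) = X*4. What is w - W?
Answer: 768890881/32960 ≈ 23328.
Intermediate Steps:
p(X) = 4*X
W = -23328 (W = 4*(-153) - 1*22716 = -612 - 22716 = -23328)
w = 1/32960 ≈ 3.0340e-5
w - W = 1/32960 - 1*(-23328) = 1/32960 + 23328 = 768890881/32960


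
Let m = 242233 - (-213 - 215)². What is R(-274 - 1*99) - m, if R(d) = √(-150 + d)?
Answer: -59049 + I*√523 ≈ -59049.0 + 22.869*I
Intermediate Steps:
m = 59049 (m = 242233 - 1*(-428)² = 242233 - 1*183184 = 242233 - 183184 = 59049)
R(-274 - 1*99) - m = √(-150 + (-274 - 1*99)) - 1*59049 = √(-150 + (-274 - 99)) - 59049 = √(-150 - 373) - 59049 = √(-523) - 59049 = I*√523 - 59049 = -59049 + I*√523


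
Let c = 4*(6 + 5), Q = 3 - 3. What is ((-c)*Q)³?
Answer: 0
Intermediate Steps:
Q = 0
c = 44 (c = 4*11 = 44)
((-c)*Q)³ = (-1*44*0)³ = (-44*0)³ = 0³ = 0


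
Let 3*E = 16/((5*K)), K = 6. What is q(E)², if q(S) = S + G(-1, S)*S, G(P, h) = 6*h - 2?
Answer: 64/455625 ≈ 0.00014047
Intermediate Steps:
G(P, h) = -2 + 6*h
E = 8/45 (E = (16/((5*6)))/3 = (16/30)/3 = (16*(1/30))/3 = (⅓)*(8/15) = 8/45 ≈ 0.17778)
q(S) = S + S*(-2 + 6*S) (q(S) = S + (-2 + 6*S)*S = S + S*(-2 + 6*S))
q(E)² = (8*(-1 + 6*(8/45))/45)² = (8*(-1 + 16/15)/45)² = ((8/45)*(1/15))² = (8/675)² = 64/455625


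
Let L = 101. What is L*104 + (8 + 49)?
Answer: 10561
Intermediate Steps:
L*104 + (8 + 49) = 101*104 + (8 + 49) = 10504 + 57 = 10561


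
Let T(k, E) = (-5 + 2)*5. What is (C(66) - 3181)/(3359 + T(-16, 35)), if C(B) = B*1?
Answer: -3115/3344 ≈ -0.93152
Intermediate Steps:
T(k, E) = -15 (T(k, E) = -3*5 = -15)
C(B) = B
(C(66) - 3181)/(3359 + T(-16, 35)) = (66 - 3181)/(3359 - 15) = -3115/3344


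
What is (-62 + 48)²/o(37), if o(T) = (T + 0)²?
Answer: 196/1369 ≈ 0.14317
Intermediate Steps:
o(T) = T²
(-62 + 48)²/o(37) = (-62 + 48)²/(37²) = (-14)²/1369 = 196*(1/1369) = 196/1369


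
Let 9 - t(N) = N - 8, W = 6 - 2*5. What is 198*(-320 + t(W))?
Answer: -59202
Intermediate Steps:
W = -4 (W = 6 - 10 = -4)
t(N) = 17 - N (t(N) = 9 - (N - 8) = 9 - (-8 + N) = 9 + (8 - N) = 17 - N)
198*(-320 + t(W)) = 198*(-320 + (17 - 1*(-4))) = 198*(-320 + (17 + 4)) = 198*(-320 + 21) = 198*(-299) = -59202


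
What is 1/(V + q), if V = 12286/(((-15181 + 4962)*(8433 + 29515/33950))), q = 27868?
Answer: 585200978087/16308380773906576 ≈ 3.5883e-5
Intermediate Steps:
V = -83421940/585200978087 (V = 12286/((-10219*(8433 + 29515*(1/33950)))) = 12286/((-10219*(8433 + 5903/6790))) = 12286/((-10219*57265973/6790)) = 12286/(-585200978087/6790) = 12286*(-6790/585200978087) = -83421940/585200978087 ≈ -0.00014255)
1/(V + q) = 1/(-83421940/585200978087 + 27868) = 1/(16308380773906576/585200978087) = 585200978087/16308380773906576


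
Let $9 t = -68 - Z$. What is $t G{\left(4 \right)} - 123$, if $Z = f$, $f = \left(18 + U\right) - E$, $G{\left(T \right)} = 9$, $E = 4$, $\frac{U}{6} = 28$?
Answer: $-373$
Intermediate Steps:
$U = 168$ ($U = 6 \cdot 28 = 168$)
$f = 182$ ($f = \left(18 + 168\right) - 4 = 186 - 4 = 182$)
$Z = 182$
$t = - \frac{250}{9}$ ($t = \frac{-68 - 182}{9} = \frac{1}{9} \left(-250\right) = - \frac{250}{9} \approx -27.778$)
$t G{\left(4 \right)} - 123 = \left(- \frac{250}{9}\right) 9 - 123 = -250 - 123 = -373$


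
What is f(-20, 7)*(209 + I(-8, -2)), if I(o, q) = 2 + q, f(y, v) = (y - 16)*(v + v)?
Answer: -105336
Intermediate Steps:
f(y, v) = 2*v*(-16 + y) (f(y, v) = (-16 + y)*(2*v) = 2*v*(-16 + y))
f(-20, 7)*(209 + I(-8, -2)) = (2*7*(-16 - 20))*(209 + (2 - 2)) = (2*7*(-36))*(209 + 0) = -504*209 = -105336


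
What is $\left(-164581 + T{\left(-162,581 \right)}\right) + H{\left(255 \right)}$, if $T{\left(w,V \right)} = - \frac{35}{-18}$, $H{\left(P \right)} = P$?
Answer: $- \frac{2957833}{18} \approx -1.6432 \cdot 10^{5}$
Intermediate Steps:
$T{\left(w,V \right)} = \frac{35}{18}$ ($T{\left(w,V \right)} = \left(-35\right) \left(- \frac{1}{18}\right) = \frac{35}{18}$)
$\left(-164581 + T{\left(-162,581 \right)}\right) + H{\left(255 \right)} = \left(-164581 + \frac{35}{18}\right) + 255 = - \frac{2962423}{18} + 255 = - \frac{2957833}{18}$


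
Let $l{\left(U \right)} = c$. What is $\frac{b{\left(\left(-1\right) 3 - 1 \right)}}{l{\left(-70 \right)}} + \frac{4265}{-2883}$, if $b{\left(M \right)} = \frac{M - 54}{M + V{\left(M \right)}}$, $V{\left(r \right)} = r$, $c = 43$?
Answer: $- \frac{649973}{495876} \approx -1.3108$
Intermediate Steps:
$l{\left(U \right)} = 43$
$b{\left(M \right)} = \frac{-54 + M}{2 M}$ ($b{\left(M \right)} = \frac{M - 54}{M + M} = \frac{-54 + M}{2 M}$)
$\frac{b{\left(\left(-1\right) 3 - 1 \right)}}{l{\left(-70 \right)}} + \frac{4265}{-2883} = \frac{\frac{1}{2} \frac{1}{\left(-1\right) 3 - 1} \left(-54 - 4\right)}{43} + \frac{4265}{-2883} = \frac{-54 - 4}{2 \left(-3 - 1\right)} \frac{1}{43} + 4265 \left(- \frac{1}{2883}\right) = \frac{-54 - 4}{2 \left(-4\right)} \frac{1}{43} - \frac{4265}{2883} = \frac{1}{2} \left(- \frac{1}{4}\right) \left(-58\right) \frac{1}{43} - \frac{4265}{2883} = \frac{29}{4} \cdot \frac{1}{43} - \frac{4265}{2883} = \frac{29}{172} - \frac{4265}{2883} = - \frac{649973}{495876}$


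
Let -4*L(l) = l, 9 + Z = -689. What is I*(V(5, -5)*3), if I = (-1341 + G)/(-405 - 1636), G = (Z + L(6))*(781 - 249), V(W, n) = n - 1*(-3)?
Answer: -2240850/2041 ≈ -1097.9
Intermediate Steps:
Z = -698 (Z = -9 - 689 = -698)
L(l) = -l/4
V(W, n) = 3 + n (V(W, n) = n + 3 = 3 + n)
G = -372134 (G = (-698 - ¼*6)*(781 - 249) = (-698 - 3/2)*532 = -1399/2*532 = -372134)
I = 373475/2041 (I = (-1341 - 372134)/(-405 - 1636) = -373475/(-2041) = -373475*(-1/2041) = 373475/2041 ≈ 182.99)
I*(V(5, -5)*3) = 373475*((3 - 5)*3)/2041 = 373475*(-2*3)/2041 = (373475/2041)*(-6) = -2240850/2041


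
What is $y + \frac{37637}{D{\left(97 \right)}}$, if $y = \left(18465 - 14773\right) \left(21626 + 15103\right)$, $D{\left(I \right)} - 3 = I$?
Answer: $\frac{13560384437}{100} \approx 1.356 \cdot 10^{8}$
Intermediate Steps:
$D{\left(I \right)} = 3 + I$
$y = 135603468$ ($y = 3692 \cdot 36729 = 135603468$)
$y + \frac{37637}{D{\left(97 \right)}} = 135603468 + \frac{37637}{3 + 97} = 135603468 + \frac{37637}{100} = \frac{13560384437}{100}$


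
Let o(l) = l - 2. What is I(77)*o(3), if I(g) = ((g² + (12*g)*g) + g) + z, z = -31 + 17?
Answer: 77140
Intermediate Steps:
o(l) = -2 + l
z = -14
I(g) = -14 + g + 13*g² (I(g) = ((g² + (12*g)*g) + g) - 14 = ((g² + 12*g²) + g) - 14 = (13*g² + g) - 14 = (g + 13*g²) - 14 = -14 + g + 13*g²)
I(77)*o(3) = (-14 + 77 + 13*77²)*(-2 + 3) = (-14 + 77 + 13*5929)*1 = (-14 + 77 + 77077)*1 = 77140*1 = 77140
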